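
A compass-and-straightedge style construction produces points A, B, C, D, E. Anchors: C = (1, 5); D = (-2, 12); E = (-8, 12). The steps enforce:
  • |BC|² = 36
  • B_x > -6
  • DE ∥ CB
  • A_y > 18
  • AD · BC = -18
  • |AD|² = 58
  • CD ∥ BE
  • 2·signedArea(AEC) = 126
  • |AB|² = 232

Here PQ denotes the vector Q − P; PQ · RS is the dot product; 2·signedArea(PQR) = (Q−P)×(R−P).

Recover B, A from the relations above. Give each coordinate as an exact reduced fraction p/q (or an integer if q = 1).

A = (1, 19)
B = (-5, 5)

1. B_x = -5  [CD ∥ BE ∩ DE ∥ CB]
2. B_y = 5  [CD ∥ BE ∩ DE ∥ CB]
   → B = (-5, 5)
3. A_x = 1  [2·signedArea(AEC) = 126 ∩ AD · BC = -18]
4. A_y = 19  [2·signedArea(AEC) = 126 ∩ AD · BC = -18]
   → A = (1, 19)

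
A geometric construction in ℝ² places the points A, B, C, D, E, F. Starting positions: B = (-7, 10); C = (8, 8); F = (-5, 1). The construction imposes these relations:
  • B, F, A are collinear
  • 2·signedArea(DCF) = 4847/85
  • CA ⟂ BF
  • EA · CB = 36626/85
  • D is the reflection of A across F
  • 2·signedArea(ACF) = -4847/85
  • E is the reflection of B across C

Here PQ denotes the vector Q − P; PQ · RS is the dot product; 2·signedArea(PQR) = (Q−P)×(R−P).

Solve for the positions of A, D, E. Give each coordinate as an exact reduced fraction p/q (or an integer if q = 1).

1. A_x = -499/85  [B, F, A are collinear ∩ CA ⟂ BF]
2. A_y = 418/85  [B, F, A are collinear ∩ CA ⟂ BF]
   → A = (-499/85, 418/85)
3. D_x = -351/85  [D is the reflection of A across F]
4. D_y = -248/85  [D is the reflection of A across F]
   → D = (-351/85, -248/85)
5. E_x = 23  [E is the reflection of B across C]
6. E_y = 6  [E is the reflection of B across C]
   → E = (23, 6)

A = (-499/85, 418/85)
D = (-351/85, -248/85)
E = (23, 6)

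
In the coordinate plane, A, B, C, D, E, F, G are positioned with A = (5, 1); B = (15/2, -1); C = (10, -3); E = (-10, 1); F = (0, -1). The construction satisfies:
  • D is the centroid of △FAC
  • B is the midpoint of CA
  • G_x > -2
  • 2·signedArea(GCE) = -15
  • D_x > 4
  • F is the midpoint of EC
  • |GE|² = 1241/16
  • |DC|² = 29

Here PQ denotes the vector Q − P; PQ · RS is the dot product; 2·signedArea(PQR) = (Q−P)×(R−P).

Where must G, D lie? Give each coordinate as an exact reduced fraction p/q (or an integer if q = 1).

1. G_x = -5/4  [line -4·x + -20·y + -5 = 0 ∩ |GE|² = 1241/16]
2. G_y = 0  [line -4·x + -20·y + -5 = 0 ∩ |GE|² = 1241/16]
   → G = (-5/4, 0)
3. D_x = 5  [D is the centroid of △FAC]
4. D_y = -1  [D is the centroid of △FAC]
   → D = (5, -1)

D = (5, -1)
G = (-5/4, 0)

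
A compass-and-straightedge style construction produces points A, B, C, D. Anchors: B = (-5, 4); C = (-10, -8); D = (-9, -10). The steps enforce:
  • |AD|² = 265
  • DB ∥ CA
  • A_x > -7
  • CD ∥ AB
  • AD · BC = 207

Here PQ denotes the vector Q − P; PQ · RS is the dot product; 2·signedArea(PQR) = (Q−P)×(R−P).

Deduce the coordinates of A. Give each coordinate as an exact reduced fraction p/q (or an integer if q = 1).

A = (-6, 6)

1. A_x = -6  [CD ∥ AB ∩ DB ∥ CA]
2. A_y = 6  [CD ∥ AB ∩ DB ∥ CA]
   → A = (-6, 6)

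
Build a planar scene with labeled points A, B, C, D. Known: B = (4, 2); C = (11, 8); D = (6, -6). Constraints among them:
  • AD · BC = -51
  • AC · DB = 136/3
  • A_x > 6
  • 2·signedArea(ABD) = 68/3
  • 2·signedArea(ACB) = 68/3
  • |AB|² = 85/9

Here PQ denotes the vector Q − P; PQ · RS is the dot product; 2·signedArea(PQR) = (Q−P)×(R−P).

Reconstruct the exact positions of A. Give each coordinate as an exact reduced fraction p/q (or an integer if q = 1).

1. A_x = 7  [2·signedArea(ACB) = 68/3 ∩ AD · BC = -51]
2. A_y = 4/3  [2·signedArea(ACB) = 68/3 ∩ AD · BC = -51]
   → A = (7, 4/3)

A = (7, 4/3)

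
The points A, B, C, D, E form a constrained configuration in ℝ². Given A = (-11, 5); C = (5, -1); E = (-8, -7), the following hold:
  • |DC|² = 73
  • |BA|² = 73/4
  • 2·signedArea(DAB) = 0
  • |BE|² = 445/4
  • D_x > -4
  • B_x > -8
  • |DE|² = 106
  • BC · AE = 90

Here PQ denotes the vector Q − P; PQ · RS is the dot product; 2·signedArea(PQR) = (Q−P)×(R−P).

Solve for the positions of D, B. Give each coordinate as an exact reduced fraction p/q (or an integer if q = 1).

B = (-7, 7/2)
D = (-3, 2)

1. B_x = -7  [line -3·x + 12·y + -63 = 0 ∩ |BA|² = 73/4]
2. B_y = 7/2  [line -3·x + 12·y + -63 = 0 ∩ |BA|² = 73/4]
   → B = (-7, 7/2)
3. D_x = -3  [line 3/2·x + 4·y + -7/2 = 0 ∩ |DE|² = 106]
4. D_y = 2  [line 3/2·x + 4·y + -7/2 = 0 ∩ |DE|² = 106]
   → D = (-3, 2)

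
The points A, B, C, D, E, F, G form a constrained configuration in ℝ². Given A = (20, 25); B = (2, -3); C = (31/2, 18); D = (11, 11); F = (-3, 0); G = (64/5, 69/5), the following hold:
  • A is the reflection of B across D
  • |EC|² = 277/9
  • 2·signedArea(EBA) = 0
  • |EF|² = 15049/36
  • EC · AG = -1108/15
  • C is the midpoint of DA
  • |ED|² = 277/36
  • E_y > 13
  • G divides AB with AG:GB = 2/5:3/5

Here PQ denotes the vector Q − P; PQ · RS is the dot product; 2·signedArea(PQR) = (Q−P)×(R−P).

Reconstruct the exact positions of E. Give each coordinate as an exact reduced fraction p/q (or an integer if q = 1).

E = (25/2, 40/3)

1. E_x = 25/2  [2·signedArea(EBA) = 0 ∩ EC · AG = -1108/15]
2. E_y = 40/3  [2·signedArea(EBA) = 0 ∩ EC · AG = -1108/15]
   → E = (25/2, 40/3)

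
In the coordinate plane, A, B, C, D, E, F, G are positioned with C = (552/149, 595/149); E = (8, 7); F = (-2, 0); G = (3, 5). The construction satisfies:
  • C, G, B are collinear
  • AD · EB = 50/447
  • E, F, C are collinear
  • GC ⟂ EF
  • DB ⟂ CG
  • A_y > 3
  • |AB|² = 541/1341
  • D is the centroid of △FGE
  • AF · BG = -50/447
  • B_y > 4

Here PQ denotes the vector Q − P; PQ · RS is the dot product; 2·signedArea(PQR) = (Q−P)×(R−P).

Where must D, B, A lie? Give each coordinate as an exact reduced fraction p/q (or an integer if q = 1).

A = (1411/447, 1688/447)
B = (517/149, 645/149)
D = (3, 4)

1. D_x = 3  [D is the centroid of △FGE]
2. D_y = 4  [D is the centroid of △FGE]
   → D = (3, 4)
3. B_x = 517/149  [C, G, B are collinear ∩ DB ⟂ CG]
4. B_y = 645/149  [C, G, B are collinear ∩ DB ⟂ CG]
   → B = (517/149, 645/149)
5. A_x = 1411/447  [AD · EB = 50/447 ∩ AF · BG = -50/447]
6. A_y = 1688/447  [AD · EB = 50/447 ∩ AF · BG = -50/447]
   → A = (1411/447, 1688/447)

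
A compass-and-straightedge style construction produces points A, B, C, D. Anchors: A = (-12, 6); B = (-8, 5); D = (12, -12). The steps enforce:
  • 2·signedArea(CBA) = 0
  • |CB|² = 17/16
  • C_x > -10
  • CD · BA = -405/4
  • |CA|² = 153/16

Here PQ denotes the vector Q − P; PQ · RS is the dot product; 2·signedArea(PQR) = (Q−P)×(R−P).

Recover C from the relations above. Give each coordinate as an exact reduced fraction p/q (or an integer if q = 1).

1. C_x = -9  [2·signedArea(CBA) = 0 ∩ CD · BA = -405/4]
2. C_y = 21/4  [2·signedArea(CBA) = 0 ∩ CD · BA = -405/4]
   → C = (-9, 21/4)

C = (-9, 21/4)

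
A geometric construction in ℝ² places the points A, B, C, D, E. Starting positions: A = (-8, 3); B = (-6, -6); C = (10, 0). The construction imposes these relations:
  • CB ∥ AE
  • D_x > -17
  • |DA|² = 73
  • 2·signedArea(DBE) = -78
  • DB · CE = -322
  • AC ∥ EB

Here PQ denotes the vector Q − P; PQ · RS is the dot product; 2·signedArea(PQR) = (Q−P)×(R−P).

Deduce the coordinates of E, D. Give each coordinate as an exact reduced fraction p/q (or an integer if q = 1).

1. E_x = -24  [AC ∥ EB ∩ CB ∥ AE]
2. E_y = -3  [AC ∥ EB ∩ CB ∥ AE]
   → E = (-24, -3)
3. D_x = -16  [2·signedArea(DBE) = -78 ∩ DB · CE = -322]
4. D_y = 0  [2·signedArea(DBE) = -78 ∩ DB · CE = -322]
   → D = (-16, 0)

D = (-16, 0)
E = (-24, -3)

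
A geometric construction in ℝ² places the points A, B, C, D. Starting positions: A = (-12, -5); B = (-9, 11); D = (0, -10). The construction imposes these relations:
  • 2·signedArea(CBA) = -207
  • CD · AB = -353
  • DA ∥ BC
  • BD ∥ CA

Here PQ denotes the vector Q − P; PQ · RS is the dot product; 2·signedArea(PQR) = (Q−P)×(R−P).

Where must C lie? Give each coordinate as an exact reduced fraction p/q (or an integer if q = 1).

1. C_x = -21  [BD ∥ CA ∩ DA ∥ BC]
2. C_y = 16  [BD ∥ CA ∩ DA ∥ BC]
   → C = (-21, 16)

C = (-21, 16)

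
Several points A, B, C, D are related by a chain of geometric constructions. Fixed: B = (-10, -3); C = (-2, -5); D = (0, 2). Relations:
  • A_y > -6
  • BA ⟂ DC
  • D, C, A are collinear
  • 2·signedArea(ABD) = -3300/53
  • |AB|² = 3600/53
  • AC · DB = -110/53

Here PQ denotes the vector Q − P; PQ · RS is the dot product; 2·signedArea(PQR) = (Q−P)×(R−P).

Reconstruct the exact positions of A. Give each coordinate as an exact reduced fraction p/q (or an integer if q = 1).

1. A_x = -110/53  [D, C, A are collinear ∩ BA ⟂ DC]
2. A_y = -279/53  [D, C, A are collinear ∩ BA ⟂ DC]
   → A = (-110/53, -279/53)

A = (-110/53, -279/53)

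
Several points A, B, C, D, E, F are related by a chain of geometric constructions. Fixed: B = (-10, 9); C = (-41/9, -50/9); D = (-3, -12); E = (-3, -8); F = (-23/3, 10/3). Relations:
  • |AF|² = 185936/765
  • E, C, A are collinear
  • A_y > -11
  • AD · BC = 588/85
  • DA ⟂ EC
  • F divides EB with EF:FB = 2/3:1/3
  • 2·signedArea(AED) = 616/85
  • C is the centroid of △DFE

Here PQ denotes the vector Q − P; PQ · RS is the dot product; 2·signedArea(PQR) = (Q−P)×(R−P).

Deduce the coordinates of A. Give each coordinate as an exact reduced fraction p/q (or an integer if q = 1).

A = (-101/85, -922/85)

1. A_x = -101/85  [E, C, A are collinear ∩ DA ⟂ EC]
2. A_y = -922/85  [E, C, A are collinear ∩ DA ⟂ EC]
   → A = (-101/85, -922/85)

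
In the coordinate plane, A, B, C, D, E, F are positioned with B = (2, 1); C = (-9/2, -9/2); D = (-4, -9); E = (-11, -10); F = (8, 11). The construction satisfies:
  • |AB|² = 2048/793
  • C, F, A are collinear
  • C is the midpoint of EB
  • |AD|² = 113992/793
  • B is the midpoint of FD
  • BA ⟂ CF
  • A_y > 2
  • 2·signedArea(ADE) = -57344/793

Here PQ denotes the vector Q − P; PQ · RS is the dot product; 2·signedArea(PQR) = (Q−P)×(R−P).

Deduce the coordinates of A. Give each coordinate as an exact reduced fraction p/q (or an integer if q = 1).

A = (594/793, 1593/793)

1. A_x = 594/793  [C, F, A are collinear ∩ BA ⟂ CF]
2. A_y = 1593/793  [C, F, A are collinear ∩ BA ⟂ CF]
   → A = (594/793, 1593/793)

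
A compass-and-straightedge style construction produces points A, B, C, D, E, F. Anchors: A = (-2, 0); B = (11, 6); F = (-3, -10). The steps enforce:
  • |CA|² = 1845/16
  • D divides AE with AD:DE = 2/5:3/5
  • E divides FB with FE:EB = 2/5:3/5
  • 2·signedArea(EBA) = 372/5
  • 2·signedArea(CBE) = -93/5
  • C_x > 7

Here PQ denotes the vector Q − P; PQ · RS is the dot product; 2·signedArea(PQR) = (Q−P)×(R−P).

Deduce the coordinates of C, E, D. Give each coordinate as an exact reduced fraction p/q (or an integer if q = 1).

C = (31/4, 9/2)
D = (-4/25, -36/25)
E = (13/5, -18/5)

1. E_x = 13/5  [E divides FB with FE:EB = 2/5:3/5]
2. E_y = -18/5  [E divides FB with FE:EB = 2/5:3/5]
   → E = (13/5, -18/5)
3. D_x = -4/25  [D divides AE with AD:DE = 2/5:3/5]
4. D_y = -36/25  [D divides AE with AD:DE = 2/5:3/5]
   → D = (-4/25, -36/25)
5. C_x = 31/4  [line 48/5·x + -42/5·y + -183/5 = 0 ∩ |CA|² = 1845/16]
6. C_y = 9/2  [line 48/5·x + -42/5·y + -183/5 = 0 ∩ |CA|² = 1845/16]
   → C = (31/4, 9/2)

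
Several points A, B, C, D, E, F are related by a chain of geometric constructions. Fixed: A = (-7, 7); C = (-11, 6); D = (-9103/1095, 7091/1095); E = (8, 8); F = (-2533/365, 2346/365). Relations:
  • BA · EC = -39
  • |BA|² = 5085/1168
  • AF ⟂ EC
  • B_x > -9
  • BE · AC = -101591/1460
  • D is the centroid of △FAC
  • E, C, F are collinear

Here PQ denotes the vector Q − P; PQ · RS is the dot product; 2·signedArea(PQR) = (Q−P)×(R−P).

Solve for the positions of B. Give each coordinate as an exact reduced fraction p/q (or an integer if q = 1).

B = (-6559/730, 9281/1460)

1. B_x = -6559/730  [BE · AC = -101591/1460 ∩ BA · EC = -39]
2. B_y = 9281/1460  [BE · AC = -101591/1460 ∩ BA · EC = -39]
   → B = (-6559/730, 9281/1460)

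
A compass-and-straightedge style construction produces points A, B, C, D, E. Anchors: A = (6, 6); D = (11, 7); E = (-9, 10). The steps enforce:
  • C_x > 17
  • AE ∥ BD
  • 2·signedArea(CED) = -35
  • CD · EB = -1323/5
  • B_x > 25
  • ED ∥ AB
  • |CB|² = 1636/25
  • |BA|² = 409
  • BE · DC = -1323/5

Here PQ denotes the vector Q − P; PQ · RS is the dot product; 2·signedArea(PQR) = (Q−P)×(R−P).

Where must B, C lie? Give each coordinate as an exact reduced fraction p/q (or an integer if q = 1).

B = (26, 3)
C = (18, 21/5)

1. B_x = 26  [AE ∥ BD ∩ ED ∥ AB]
2. B_y = 3  [AE ∥ BD ∩ ED ∥ AB]
   → B = (26, 3)
3. C_x = 18  [2·signedArea(CED) = -35 ∩ BE · DC = -1323/5]
4. C_y = 21/5  [2·signedArea(CED) = -35 ∩ BE · DC = -1323/5]
   → C = (18, 21/5)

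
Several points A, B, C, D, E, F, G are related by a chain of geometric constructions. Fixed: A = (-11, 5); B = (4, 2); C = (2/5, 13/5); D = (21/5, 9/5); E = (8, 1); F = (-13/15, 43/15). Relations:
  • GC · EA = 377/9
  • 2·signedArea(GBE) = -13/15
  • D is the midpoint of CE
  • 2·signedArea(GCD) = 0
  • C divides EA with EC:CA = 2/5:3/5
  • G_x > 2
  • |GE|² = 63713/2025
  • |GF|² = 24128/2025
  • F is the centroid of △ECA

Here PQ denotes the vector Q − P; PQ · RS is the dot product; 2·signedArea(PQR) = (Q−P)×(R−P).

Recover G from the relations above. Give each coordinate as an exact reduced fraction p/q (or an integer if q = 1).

1. G_x = 113/45  [2·signedArea(GCD) = 0 ∩ GC · EA = 377/9]
2. G_y = 97/45  [2·signedArea(GCD) = 0 ∩ GC · EA = 377/9]
   → G = (113/45, 97/45)

G = (113/45, 97/45)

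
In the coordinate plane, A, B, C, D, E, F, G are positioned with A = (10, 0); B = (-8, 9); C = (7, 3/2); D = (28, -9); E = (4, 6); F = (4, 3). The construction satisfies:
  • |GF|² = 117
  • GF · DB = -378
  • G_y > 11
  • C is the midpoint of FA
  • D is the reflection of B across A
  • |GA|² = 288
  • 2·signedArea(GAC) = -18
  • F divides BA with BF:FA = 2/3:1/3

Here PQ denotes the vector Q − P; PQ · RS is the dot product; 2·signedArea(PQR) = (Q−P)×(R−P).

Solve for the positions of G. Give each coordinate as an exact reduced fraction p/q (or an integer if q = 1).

1. G_x = -2  [GF · DB = -378 ∩ 2·signedArea(GAC) = -18]
2. G_y = 12  [GF · DB = -378 ∩ 2·signedArea(GAC) = -18]
   → G = (-2, 12)

G = (-2, 12)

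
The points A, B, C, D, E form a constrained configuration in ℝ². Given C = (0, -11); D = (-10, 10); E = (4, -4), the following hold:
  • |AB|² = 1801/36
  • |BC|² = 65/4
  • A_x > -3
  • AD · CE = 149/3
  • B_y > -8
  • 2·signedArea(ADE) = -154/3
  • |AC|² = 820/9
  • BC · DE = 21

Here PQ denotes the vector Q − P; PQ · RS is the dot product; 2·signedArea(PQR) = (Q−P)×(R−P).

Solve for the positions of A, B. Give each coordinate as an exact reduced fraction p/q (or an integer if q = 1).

A = (-2, -5/3)
B = (2, -15/2)

1. A_x = -2  [AD · CE = 149/3 ∩ 2·signedArea(ADE) = -154/3]
2. A_y = -5/3  [AD · CE = 149/3 ∩ 2·signedArea(ADE) = -154/3]
   → A = (-2, -5/3)
3. B_x = 2  [line -14·x + 14·y + 133 = 0 ∩ |BC|² = 65/4]
4. B_y = -15/2  [line -14·x + 14·y + 133 = 0 ∩ |BC|² = 65/4]
   → B = (2, -15/2)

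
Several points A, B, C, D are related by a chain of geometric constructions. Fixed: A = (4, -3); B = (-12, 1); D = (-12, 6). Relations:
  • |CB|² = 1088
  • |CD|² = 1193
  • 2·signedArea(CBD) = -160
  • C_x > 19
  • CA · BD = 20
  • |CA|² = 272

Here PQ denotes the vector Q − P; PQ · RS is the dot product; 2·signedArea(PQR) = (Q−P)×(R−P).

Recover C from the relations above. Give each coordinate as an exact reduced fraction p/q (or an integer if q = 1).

1. C_x = 20  [CA · BD = 20 ∩ 2·signedArea(CBD) = -160]
2. C_y = -7  [CA · BD = 20 ∩ 2·signedArea(CBD) = -160]
   → C = (20, -7)

C = (20, -7)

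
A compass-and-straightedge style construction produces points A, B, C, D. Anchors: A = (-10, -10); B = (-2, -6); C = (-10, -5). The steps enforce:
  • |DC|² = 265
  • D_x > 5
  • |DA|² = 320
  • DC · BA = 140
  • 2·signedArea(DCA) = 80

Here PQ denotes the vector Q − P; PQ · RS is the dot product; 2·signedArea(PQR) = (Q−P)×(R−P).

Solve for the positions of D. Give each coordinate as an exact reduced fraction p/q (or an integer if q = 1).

1. D_x = 6  [2·signedArea(DCA) = 80 ∩ DC · BA = 140]
2. D_y = -2  [2·signedArea(DCA) = 80 ∩ DC · BA = 140]
   → D = (6, -2)

D = (6, -2)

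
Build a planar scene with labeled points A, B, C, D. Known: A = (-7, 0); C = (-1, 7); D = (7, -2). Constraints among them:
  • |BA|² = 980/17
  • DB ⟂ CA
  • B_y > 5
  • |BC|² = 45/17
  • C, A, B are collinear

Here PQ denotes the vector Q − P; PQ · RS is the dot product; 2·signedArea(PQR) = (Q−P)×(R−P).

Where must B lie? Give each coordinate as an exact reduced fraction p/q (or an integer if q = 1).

B = (-35/17, 98/17)

1. B_x = -35/17  [C, A, B are collinear ∩ DB ⟂ CA]
2. B_y = 98/17  [C, A, B are collinear ∩ DB ⟂ CA]
   → B = (-35/17, 98/17)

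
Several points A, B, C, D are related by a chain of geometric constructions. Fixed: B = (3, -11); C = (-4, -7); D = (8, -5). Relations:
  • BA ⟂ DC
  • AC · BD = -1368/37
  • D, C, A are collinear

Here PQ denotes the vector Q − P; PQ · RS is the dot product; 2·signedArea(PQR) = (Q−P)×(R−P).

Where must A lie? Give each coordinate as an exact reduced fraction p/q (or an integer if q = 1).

A = (80/37, -221/37)

1. A_x = 80/37  [D, C, A are collinear ∩ BA ⟂ DC]
2. A_y = -221/37  [D, C, A are collinear ∩ BA ⟂ DC]
   → A = (80/37, -221/37)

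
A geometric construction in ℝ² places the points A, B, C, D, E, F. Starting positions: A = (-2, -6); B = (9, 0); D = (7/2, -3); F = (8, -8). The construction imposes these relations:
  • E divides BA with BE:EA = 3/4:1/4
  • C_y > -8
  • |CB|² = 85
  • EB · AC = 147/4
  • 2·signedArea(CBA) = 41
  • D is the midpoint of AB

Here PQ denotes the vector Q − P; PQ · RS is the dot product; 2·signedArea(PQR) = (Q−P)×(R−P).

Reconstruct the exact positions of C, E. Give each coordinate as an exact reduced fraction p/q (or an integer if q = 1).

C = (3, -7)
E = (3/4, -9/2)

1. E_x = 3/4  [E divides BA with BE:EA = 3/4:1/4]
2. E_y = -9/2  [E divides BA with BE:EA = 3/4:1/4]
   → E = (3/4, -9/2)
3. C_x = 3  [2·signedArea(CBA) = 41 ∩ EB · AC = 147/4]
4. C_y = -7  [2·signedArea(CBA) = 41 ∩ EB · AC = 147/4]
   → C = (3, -7)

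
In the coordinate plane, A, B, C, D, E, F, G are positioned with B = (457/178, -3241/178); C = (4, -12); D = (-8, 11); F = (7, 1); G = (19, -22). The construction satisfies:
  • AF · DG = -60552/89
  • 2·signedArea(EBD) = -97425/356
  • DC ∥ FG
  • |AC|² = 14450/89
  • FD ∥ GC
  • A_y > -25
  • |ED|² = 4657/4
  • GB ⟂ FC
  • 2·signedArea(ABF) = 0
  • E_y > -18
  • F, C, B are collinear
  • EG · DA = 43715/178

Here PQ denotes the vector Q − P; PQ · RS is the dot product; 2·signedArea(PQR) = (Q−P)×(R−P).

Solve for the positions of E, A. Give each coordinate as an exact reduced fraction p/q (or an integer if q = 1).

1. A_x = 101/89  [2·signedArea(ABF) = 0 ∩ AF · DG = -60552/89]
2. A_y = -2173/89  [2·signedArea(ABF) = 0 ∩ AF · DG = -60552/89]
   → A = (101/89, -2173/89)
3. E_x = 23/2  [EG · DA = 43715/178 ∩ 2·signedArea(EBD) = -97425/356]
4. E_y = -17  [EG · DA = 43715/178 ∩ 2·signedArea(EBD) = -97425/356]
   → E = (23/2, -17)

A = (101/89, -2173/89)
E = (23/2, -17)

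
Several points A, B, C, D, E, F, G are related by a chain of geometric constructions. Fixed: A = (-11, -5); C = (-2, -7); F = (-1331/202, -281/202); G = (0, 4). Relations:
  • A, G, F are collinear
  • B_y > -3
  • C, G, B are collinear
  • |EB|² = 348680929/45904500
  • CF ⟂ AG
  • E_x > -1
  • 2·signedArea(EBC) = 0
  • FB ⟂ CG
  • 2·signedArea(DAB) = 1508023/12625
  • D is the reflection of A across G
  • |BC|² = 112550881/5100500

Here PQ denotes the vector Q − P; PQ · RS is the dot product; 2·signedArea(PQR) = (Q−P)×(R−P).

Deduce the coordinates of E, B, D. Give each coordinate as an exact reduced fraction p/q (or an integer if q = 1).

1. B_x = -14641/12625  [C, G, B are collinear ∩ FB ⟂ CG]
2. B_y = -60051/25250  [C, G, B are collinear ∩ FB ⟂ CG]
   → B = (-14641/12625, -60051/25250)
3. D_x = 11  [D is the reflection of A across G]
4. D_y = 13  [D is the reflection of A across G]
   → D = (11, 13)
5. E_x = -2/3  [line 116699/25250·x + -10609/12625·y + 42436/12625 = 0 ∩ |EB|² = 348680929/45904500]
6. E_y = 1/3  [line 116699/25250·x + -10609/12625·y + 42436/12625 = 0 ∩ |EB|² = 348680929/45904500]
   → E = (-2/3, 1/3)

B = (-14641/12625, -60051/25250)
D = (11, 13)
E = (-2/3, 1/3)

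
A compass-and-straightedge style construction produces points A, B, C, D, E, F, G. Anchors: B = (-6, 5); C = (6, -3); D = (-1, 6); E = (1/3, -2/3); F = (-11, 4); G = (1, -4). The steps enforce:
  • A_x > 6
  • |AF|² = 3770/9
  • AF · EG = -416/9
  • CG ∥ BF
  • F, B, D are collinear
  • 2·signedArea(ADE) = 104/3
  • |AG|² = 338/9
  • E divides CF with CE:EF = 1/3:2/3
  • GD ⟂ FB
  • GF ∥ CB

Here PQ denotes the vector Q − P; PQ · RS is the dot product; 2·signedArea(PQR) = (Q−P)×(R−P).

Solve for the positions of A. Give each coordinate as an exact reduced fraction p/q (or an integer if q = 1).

A = (20/3, -19/3)

1. A_x = 20/3  [AF · EG = -416/9 ∩ 2·signedArea(ADE) = 104/3]
2. A_y = -19/3  [AF · EG = -416/9 ∩ 2·signedArea(ADE) = 104/3]
   → A = (20/3, -19/3)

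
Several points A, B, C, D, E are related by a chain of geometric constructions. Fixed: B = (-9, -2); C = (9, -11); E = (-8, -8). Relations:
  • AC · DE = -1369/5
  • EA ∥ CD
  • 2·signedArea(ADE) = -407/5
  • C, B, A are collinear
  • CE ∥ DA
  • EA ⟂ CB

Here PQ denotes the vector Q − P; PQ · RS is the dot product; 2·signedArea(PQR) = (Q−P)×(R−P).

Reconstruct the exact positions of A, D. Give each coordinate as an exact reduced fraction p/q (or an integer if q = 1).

1. A_x = -29/5  [C, B, A are collinear ∩ EA ⟂ CB]
2. A_y = -18/5  [C, B, A are collinear ∩ EA ⟂ CB]
   → A = (-29/5, -18/5)
3. D_x = 56/5  [CE ∥ DA ∩ EA ∥ CD]
4. D_y = -33/5  [CE ∥ DA ∩ EA ∥ CD]
   → D = (56/5, -33/5)

A = (-29/5, -18/5)
D = (56/5, -33/5)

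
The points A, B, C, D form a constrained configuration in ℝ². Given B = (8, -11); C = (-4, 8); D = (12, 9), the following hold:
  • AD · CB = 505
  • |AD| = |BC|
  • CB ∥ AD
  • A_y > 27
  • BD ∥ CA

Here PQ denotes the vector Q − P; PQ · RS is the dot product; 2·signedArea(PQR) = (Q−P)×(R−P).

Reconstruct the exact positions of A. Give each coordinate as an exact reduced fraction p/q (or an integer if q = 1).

A = (0, 28)

1. A_x = 0  [CB ∥ AD ∩ BD ∥ CA]
2. A_y = 28  [CB ∥ AD ∩ BD ∥ CA]
   → A = (0, 28)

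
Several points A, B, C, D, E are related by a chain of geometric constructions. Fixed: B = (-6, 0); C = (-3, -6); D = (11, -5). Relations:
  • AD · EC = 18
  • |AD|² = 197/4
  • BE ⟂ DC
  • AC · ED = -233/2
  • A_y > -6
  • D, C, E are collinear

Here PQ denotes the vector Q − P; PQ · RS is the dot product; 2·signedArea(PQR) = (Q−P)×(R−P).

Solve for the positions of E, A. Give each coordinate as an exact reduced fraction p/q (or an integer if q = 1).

1. E_x = -1095/197  [D, C, E are collinear ∩ BE ⟂ DC]
2. E_y = -1218/197  [D, C, E are collinear ∩ BE ⟂ DC]
   → E = (-1095/197, -1218/197)
3. A_x = 4  [line -504/197·x + -36/197·y + 1818/197 = 0 ∩ |AD|² = 197/4]
4. A_y = -11/2  [line -504/197·x + -36/197·y + 1818/197 = 0 ∩ |AD|² = 197/4]
   → A = (4, -11/2)

A = (4, -11/2)
E = (-1095/197, -1218/197)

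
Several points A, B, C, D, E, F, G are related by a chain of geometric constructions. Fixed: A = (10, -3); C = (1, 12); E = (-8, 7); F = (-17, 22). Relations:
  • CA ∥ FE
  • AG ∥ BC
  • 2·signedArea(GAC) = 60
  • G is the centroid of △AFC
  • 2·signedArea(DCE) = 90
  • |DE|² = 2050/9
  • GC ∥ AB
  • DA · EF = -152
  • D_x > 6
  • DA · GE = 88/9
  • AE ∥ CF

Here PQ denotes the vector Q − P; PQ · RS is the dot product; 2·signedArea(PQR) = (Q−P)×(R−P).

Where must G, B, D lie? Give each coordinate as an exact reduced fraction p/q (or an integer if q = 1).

1. G_x = -2  [G is the centroid of △AFC]
2. G_y = 31/3  [G is the centroid of △AFC]
   → G = (-2, 31/3)
3. B_x = 13  [AG ∥ BC ∩ GC ∥ AB]
4. B_y = -4/3  [AG ∥ BC ∩ GC ∥ AB]
   → B = (13, -4/3)
5. D_x = 7  [DA · EF = -152 ∩ DA · GE = 88/9]
6. D_y = 16/3  [DA · EF = -152 ∩ DA · GE = 88/9]
   → D = (7, 16/3)

B = (13, -4/3)
D = (7, 16/3)
G = (-2, 31/3)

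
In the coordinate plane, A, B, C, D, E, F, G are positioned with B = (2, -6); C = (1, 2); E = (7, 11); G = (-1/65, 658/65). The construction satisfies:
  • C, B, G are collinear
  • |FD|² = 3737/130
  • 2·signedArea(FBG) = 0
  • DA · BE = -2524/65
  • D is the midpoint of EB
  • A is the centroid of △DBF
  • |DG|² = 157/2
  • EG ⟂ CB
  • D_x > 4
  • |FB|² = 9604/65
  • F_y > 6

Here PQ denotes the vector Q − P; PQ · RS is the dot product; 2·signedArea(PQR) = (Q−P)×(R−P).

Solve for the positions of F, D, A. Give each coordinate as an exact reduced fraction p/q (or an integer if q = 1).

A = (303/130, 111/130)
D = (9/2, 5/2)
F = (32/65, 394/65)

1. F_x = 32/65  [line -1048/65·x + -131/65·y + 262/13 = 0 ∩ |FB|² = 9604/65]
2. F_y = 394/65  [line -1048/65·x + -131/65·y + 262/13 = 0 ∩ |FB|² = 9604/65]
   → F = (32/65, 394/65)
3. D_x = 9/2  [D is the midpoint of EB]
4. D_y = 5/2  [D is the midpoint of EB]
   → D = (9/2, 5/2)
5. A_x = 303/130  [A is the centroid of △DBF]
6. A_y = 111/130  [A is the centroid of △DBF]
   → A = (303/130, 111/130)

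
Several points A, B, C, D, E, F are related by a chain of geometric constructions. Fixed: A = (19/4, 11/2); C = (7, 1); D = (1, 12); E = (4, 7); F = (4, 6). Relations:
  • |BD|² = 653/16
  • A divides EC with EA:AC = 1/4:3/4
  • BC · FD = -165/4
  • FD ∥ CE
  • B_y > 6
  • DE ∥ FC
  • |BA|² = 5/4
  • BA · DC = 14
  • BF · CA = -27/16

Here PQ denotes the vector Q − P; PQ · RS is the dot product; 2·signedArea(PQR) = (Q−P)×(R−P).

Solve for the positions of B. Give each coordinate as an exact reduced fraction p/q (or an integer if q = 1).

1. B_x = 17/4  [BC · FD = -165/4 ∩ BA · DC = 14]
2. B_y = 13/2  [BC · FD = -165/4 ∩ BA · DC = 14]
   → B = (17/4, 13/2)

B = (17/4, 13/2)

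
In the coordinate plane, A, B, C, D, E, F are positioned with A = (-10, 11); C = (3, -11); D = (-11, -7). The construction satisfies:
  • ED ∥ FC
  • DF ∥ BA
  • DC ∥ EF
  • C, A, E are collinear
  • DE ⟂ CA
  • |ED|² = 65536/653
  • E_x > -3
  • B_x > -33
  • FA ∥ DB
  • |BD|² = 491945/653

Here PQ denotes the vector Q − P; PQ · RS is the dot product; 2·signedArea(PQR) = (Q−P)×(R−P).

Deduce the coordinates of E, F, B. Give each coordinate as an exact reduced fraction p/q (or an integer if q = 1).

1. E_x = -1551/653  [C, A, E are collinear ∩ DE ⟂ CA]
2. E_y = -1243/653  [C, A, E are collinear ∩ DE ⟂ CA]
   → E = (-1551/653, -1243/653)
3. F_x = 7591/653  [ED ∥ FC ∩ DC ∥ EF]
4. F_y = -3855/653  [ED ∥ FC ∩ DC ∥ EF]
   → F = (7591/653, -3855/653)
5. B_x = -21304/653  [DF ∥ BA ∩ FA ∥ DB]
6. B_y = 6467/653  [DF ∥ BA ∩ FA ∥ DB]
   → B = (-21304/653, 6467/653)

B = (-21304/653, 6467/653)
E = (-1551/653, -1243/653)
F = (7591/653, -3855/653)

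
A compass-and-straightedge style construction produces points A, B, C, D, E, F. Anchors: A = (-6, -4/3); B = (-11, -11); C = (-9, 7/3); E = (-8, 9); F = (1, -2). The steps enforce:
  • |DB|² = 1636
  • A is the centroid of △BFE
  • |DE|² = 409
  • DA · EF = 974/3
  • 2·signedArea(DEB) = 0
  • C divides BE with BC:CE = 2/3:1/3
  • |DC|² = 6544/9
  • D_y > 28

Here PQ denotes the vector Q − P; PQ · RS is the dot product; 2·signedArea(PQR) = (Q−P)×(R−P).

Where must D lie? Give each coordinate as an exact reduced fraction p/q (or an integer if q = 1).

D = (-5, 29)

1. D_x = -5  [2·signedArea(DEB) = 0 ∩ DA · EF = 974/3]
2. D_y = 29  [2·signedArea(DEB) = 0 ∩ DA · EF = 974/3]
   → D = (-5, 29)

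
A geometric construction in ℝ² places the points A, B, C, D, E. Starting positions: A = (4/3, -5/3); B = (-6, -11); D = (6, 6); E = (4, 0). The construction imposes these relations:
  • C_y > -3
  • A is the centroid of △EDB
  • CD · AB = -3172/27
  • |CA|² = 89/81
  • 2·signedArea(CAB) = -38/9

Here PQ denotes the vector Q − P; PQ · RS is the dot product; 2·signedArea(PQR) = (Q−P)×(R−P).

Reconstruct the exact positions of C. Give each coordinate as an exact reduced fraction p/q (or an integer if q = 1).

C = (4/9, -20/9)

1. C_x = 4/9  [CD · AB = -3172/27 ∩ 2·signedArea(CAB) = -38/9]
2. C_y = -20/9  [CD · AB = -3172/27 ∩ 2·signedArea(CAB) = -38/9]
   → C = (4/9, -20/9)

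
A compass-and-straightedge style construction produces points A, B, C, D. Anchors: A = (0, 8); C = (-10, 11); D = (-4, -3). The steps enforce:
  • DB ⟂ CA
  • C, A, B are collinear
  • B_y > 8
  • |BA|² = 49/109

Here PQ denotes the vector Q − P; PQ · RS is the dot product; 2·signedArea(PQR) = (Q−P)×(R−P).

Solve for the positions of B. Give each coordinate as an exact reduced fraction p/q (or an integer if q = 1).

B = (-70/109, 893/109)

1. B_x = -70/109  [C, A, B are collinear ∩ DB ⟂ CA]
2. B_y = 893/109  [C, A, B are collinear ∩ DB ⟂ CA]
   → B = (-70/109, 893/109)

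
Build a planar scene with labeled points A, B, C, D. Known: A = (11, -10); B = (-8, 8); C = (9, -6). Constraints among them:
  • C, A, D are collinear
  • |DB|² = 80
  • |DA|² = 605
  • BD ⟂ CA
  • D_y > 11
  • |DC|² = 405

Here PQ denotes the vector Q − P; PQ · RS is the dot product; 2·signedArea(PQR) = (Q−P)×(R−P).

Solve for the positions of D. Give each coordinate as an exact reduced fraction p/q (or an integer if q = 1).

1. D_x = 0  [C, A, D are collinear ∩ BD ⟂ CA]
2. D_y = 12  [C, A, D are collinear ∩ BD ⟂ CA]
   → D = (0, 12)

D = (0, 12)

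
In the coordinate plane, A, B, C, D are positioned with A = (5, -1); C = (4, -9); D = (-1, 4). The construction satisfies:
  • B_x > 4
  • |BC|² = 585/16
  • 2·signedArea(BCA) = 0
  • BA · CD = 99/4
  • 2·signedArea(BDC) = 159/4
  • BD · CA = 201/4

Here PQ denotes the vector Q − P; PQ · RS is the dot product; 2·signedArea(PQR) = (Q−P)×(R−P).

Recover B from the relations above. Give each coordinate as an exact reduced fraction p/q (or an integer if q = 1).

B = (19/4, -3)

1. B_x = 19/4  [2·signedArea(BCA) = 0 ∩ BD · CA = 201/4]
2. B_y = -3  [2·signedArea(BCA) = 0 ∩ BD · CA = 201/4]
   → B = (19/4, -3)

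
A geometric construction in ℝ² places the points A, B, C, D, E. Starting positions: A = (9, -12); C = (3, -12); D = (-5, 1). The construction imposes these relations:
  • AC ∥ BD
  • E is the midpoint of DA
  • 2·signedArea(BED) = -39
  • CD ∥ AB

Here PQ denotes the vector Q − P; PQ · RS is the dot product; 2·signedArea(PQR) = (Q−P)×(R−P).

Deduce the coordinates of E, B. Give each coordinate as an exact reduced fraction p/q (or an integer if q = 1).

1. E_x = 2  [E is the midpoint of DA]
2. E_y = -11/2  [E is the midpoint of DA]
   → E = (2, -11/2)
3. B_x = 1  [AC ∥ BD ∩ CD ∥ AB]
4. B_y = 1  [AC ∥ BD ∩ CD ∥ AB]
   → B = (1, 1)

B = (1, 1)
E = (2, -11/2)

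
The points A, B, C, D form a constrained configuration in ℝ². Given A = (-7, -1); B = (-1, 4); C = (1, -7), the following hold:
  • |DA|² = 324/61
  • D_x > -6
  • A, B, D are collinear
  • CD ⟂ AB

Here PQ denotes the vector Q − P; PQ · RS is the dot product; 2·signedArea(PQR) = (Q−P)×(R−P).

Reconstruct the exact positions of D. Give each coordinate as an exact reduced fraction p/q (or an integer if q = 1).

D = (-319/61, 29/61)

1. D_x = -319/61  [A, B, D are collinear ∩ CD ⟂ AB]
2. D_y = 29/61  [A, B, D are collinear ∩ CD ⟂ AB]
   → D = (-319/61, 29/61)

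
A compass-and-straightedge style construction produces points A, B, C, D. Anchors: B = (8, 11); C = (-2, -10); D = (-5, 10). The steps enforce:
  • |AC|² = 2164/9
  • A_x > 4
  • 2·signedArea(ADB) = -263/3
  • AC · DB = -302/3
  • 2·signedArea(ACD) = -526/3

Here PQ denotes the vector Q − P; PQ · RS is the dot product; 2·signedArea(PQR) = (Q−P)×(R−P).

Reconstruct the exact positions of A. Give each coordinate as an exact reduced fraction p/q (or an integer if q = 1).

A = (14/3, 4)

1. A_x = 14/3  [2·signedArea(ACD) = -526/3 ∩ AC · DB = -302/3]
2. A_y = 4  [2·signedArea(ACD) = -526/3 ∩ AC · DB = -302/3]
   → A = (14/3, 4)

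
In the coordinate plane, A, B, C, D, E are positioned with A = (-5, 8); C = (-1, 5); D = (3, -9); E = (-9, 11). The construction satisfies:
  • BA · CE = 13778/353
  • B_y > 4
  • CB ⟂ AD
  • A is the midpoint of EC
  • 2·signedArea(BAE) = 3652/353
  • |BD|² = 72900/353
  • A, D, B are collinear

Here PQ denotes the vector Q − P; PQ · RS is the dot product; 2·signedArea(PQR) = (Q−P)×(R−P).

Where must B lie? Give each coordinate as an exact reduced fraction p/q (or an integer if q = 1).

B = (-1101/353, 1413/353)

1. B_x = -1101/353  [A, D, B are collinear ∩ CB ⟂ AD]
2. B_y = 1413/353  [A, D, B are collinear ∩ CB ⟂ AD]
   → B = (-1101/353, 1413/353)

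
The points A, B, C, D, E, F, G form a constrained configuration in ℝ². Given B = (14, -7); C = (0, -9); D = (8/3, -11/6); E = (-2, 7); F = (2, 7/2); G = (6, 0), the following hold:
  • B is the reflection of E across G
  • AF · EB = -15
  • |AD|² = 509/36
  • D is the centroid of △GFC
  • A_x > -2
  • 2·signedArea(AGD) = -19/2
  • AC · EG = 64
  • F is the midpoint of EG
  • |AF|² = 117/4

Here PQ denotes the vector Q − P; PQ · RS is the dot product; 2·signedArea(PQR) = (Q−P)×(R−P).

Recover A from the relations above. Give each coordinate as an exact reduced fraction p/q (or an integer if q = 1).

A = (-1, -1)

1. A_x = -1  [2·signedArea(AGD) = -19/2 ∩ AF · EB = -15]
2. A_y = -1  [2·signedArea(AGD) = -19/2 ∩ AF · EB = -15]
   → A = (-1, -1)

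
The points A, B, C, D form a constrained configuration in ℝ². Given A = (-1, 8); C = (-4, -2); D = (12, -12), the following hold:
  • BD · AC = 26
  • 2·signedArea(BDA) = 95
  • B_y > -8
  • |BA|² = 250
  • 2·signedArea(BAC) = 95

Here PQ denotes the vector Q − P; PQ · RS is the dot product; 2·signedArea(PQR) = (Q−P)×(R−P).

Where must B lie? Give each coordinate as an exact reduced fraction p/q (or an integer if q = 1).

1. B_x = 4  [2·signedArea(BDA) = 95 ∩ 2·signedArea(BAC) = 95]
2. B_y = -7  [2·signedArea(BDA) = 95 ∩ 2·signedArea(BAC) = 95]
   → B = (4, -7)

B = (4, -7)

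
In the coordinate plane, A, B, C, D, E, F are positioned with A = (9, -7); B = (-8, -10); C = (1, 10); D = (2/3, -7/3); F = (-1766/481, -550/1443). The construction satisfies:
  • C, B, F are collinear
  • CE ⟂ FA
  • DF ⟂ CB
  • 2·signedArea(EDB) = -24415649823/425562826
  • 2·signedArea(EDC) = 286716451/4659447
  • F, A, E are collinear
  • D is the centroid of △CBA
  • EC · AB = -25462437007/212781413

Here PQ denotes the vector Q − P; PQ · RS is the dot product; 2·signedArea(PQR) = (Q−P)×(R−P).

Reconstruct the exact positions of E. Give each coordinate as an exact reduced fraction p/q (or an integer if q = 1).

1. E_x = -1813544961/425562826  [F, A, E are collinear ∩ CE ⟂ FA]
2. E_y = -31052285/425562826  [F, A, E are collinear ∩ CE ⟂ FA]
   → E = (-1813544961/425562826, -31052285/425562826)

E = (-1813544961/425562826, -31052285/425562826)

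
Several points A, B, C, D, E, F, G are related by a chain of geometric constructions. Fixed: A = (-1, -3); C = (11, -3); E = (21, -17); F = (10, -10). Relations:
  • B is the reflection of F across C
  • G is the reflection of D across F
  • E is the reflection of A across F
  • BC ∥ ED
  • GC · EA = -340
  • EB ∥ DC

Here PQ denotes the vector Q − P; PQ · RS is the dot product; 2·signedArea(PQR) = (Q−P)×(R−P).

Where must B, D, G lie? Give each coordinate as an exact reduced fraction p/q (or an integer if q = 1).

1. B_x = 12  [B is the reflection of F across C]
2. B_y = 4  [B is the reflection of F across C]
   → B = (12, 4)
3. D_x = 20  [EB ∥ DC ∩ BC ∥ ED]
4. D_y = -24  [EB ∥ DC ∩ BC ∥ ED]
   → D = (20, -24)
5. G_x = 0  [G is the reflection of D across F]
6. G_y = 4  [G is the reflection of D across F]
   → G = (0, 4)

B = (12, 4)
D = (20, -24)
G = (0, 4)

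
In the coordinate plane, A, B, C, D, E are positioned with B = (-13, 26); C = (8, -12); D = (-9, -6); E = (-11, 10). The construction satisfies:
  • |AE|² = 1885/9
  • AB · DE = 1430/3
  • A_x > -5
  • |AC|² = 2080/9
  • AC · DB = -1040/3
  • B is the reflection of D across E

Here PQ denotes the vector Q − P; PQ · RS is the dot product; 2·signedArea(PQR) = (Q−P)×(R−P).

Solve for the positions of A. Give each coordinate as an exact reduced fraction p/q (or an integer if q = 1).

A = (-4, -8/3)

1. A_x = -4  [line 2·x + -16·y + -104/3 = 0 ∩ |AE|² = 1885/9]
2. A_y = -8/3  [line 2·x + -16·y + -104/3 = 0 ∩ |AE|² = 1885/9]
   → A = (-4, -8/3)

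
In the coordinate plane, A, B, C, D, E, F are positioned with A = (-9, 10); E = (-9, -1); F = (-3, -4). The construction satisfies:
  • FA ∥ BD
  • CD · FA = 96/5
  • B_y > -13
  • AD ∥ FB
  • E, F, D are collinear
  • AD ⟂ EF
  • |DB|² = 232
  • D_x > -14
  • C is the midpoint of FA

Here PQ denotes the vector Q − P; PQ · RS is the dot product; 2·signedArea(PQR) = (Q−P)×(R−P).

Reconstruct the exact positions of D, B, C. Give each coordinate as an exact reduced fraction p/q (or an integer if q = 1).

B = (-37/5, -64/5)
C = (-6, 3)
D = (-67/5, 6/5)

1. D_x = -67/5  [E, F, D are collinear ∩ AD ⟂ EF]
2. D_y = 6/5  [E, F, D are collinear ∩ AD ⟂ EF]
   → D = (-67/5, 6/5)
3. B_x = -37/5  [FA ∥ BD ∩ AD ∥ FB]
4. B_y = -64/5  [FA ∥ BD ∩ AD ∥ FB]
   → B = (-37/5, -64/5)
5. C_x = -6  [C is the midpoint of FA]
6. C_y = 3  [C is the midpoint of FA]
   → C = (-6, 3)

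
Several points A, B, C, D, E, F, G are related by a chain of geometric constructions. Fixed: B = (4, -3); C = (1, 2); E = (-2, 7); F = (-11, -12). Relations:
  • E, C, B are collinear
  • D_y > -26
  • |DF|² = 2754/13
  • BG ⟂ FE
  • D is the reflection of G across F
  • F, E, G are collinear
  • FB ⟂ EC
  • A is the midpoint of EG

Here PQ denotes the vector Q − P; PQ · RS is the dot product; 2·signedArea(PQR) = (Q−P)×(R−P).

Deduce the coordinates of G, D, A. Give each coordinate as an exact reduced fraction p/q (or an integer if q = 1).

A = (-44/13, 53/13)
D = (-224/13, -327/13)
G = (-62/13, 15/13)

1. G_x = -62/13  [F, E, G are collinear ∩ BG ⟂ FE]
2. G_y = 15/13  [F, E, G are collinear ∩ BG ⟂ FE]
   → G = (-62/13, 15/13)
3. D_x = -224/13  [D is the reflection of G across F]
4. D_y = -327/13  [D is the reflection of G across F]
   → D = (-224/13, -327/13)
5. A_x = -44/13  [A is the midpoint of EG]
6. A_y = 53/13  [A is the midpoint of EG]
   → A = (-44/13, 53/13)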